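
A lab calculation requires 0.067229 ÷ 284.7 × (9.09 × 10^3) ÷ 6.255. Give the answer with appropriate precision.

0.343

0.067229 ÷ 284.7 × (9.09 × 10^3) ÷ 6.255 = 0.343167185956…
Multiplication/division keeps the fewest significant figures: 0.067229 → 5 s.f., 284.7 → 4 s.f., 9.09 × 10^3 → 3 s.f., 6.255 → 4 s.f.; limit is 3.
Rounded to 3 significant figures: 0.343.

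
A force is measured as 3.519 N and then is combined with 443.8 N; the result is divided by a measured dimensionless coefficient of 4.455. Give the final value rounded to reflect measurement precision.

3.519 N + 443.8 N = 447.319 N; the sum is limited to 1 decimal place (4 s.f.).
Carrying full precision, 447.319 ÷ 4.455 = 100.408305275… N; 4.455 has 4 s.f., so the result keeps min(4, 4) = 4 s.f.
Rounded to 4 significant figures: 100.4 N.

100.4 N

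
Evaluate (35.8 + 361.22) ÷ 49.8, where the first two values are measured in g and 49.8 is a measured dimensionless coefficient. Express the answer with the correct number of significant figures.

7.97 g

35.8 g + 361.22 g = 397.02 g; the sum is limited to 1 decimal place (4 s.f.).
Carrying full precision, 397.02 ÷ 49.8 = 7.97228915663… g; 49.8 has 3 s.f., so the result keeps min(4, 3) = 3 s.f.
Rounded to 3 significant figures: 7.97 g.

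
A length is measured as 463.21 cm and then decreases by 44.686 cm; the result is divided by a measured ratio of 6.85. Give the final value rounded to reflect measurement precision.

463.21 cm − 44.686 cm = 418.524 cm; the difference is limited to 2 decimal places (5 s.f.).
Carrying full precision, 418.524 ÷ 6.85 = 61.0983941606… cm; 6.85 has 3 s.f., so the result keeps min(5, 3) = 3 s.f.
Rounded to 3 significant figures: 61.1 cm.

61.1 cm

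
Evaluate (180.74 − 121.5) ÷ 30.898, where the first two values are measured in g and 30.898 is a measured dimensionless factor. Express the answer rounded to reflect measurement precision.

180.74 g − 121.5 g = 59.24 g; the difference is limited to 1 decimal place (3 s.f.).
Carrying full precision, 59.24 ÷ 30.898 = 1.91727619911… g; 30.898 has 5 s.f., so the result keeps min(3, 5) = 3 s.f.
Rounded to 3 significant figures: 1.92 g.

1.92 g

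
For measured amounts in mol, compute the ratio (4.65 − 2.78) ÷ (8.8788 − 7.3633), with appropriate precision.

4.65 − 2.78 = 1.87, limited to 2 d.p. → 3 s.f.; 8.8788 − 7.3633 = 1.5155, limited to 4 d.p. → 5 s.f.
Carrying full precision, 1.87 ÷ 1.5155 = 1.23391619927…; keep min(3, 5) = 3 s.f.
Rounded to 3 significant figures: 1.23.

1.23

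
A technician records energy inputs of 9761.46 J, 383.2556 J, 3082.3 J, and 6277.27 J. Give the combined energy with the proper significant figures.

9761.46 J + 383.2556 J + 3082.3 J + 6277.27 J = 19504.2856 J.
Addition/subtraction keeps the fewest decimal places: 9761.46 → 2 decimal places, 383.2556 → 4 decimal places, 3082.3 → 1 decimal place, 6277.27 → 2 decimal places; limit is 1.
Rounded to 1 decimal place: 19504.3 J.

19504.3 J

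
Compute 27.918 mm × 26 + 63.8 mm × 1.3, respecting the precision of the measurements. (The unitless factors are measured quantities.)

27.918 × 26 = 725.868 → 7.3 × 10^2 mm (2 s.f., last digit at the 10^1 place).
63.8 × 1.3 = 82.94 → 83 mm (2 s.f., last digit at the 10^0 place).
Sum: 808.808 mm; keep the coarser place, 10^1.
Result: 8.1 × 10^2 mm.

8.1 × 10^2 mm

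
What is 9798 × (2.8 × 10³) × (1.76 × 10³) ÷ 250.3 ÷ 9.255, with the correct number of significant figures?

9798 × (2.8 × 10³) × (1.76 × 10³) ÷ 250.3 ÷ 9.255 = 20843510.316…
Multiplication/division keeps the fewest significant figures: 9798 → 4 s.f., 2.8 × 10³ → 2 s.f., 1.76 × 10³ → 3 s.f., 250.3 → 4 s.f., 9.255 → 4 s.f.; limit is 2.
Rounded to 2 significant figures: 2.1 × 10⁷.

2.1 × 10⁷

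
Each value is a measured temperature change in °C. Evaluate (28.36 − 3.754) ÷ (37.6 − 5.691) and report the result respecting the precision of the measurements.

28.36 − 3.754 = 24.606, limited to 2 d.p. → 4 s.f.; 37.6 − 5.691 = 31.909, limited to 1 d.p. → 3 s.f.
Carrying full precision, 24.606 ÷ 31.909 = 0.771130402081…; keep min(4, 3) = 3 s.f.
Rounded to 3 significant figures: 0.771.

0.771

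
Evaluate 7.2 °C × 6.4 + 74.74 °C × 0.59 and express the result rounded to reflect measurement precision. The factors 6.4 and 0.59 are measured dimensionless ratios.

90. °C

7.2 × 6.4 = 46.08 → 46 °C (2 s.f., last digit at the 10^0 place).
74.74 × 0.59 = 44.0966 → 44 °C (2 s.f., last digit at the 10^0 place).
Sum: 90.1766 °C; keep the coarser place, 10^0.
Result: 90. °C.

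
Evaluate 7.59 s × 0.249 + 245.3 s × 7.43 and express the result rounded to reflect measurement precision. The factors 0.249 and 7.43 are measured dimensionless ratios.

1.82 × 10³ s

7.59 × 0.249 = 1.88991 → 1.89 s (3 s.f., last digit at the 10^-2 place).
245.3 × 7.43 = 1822.579 → 1.82 × 10³ s (3 s.f., last digit at the 10^1 place).
Sum: 1824.46891 s; keep the coarser place, 10^1.
Result: 1.82 × 10³ s.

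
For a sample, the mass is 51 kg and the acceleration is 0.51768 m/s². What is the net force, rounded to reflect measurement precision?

26 N

net force = 51 kg × 0.51768 m/s² = 26.40168 N.
51 has 2 significant figures; 0.51768 has 5.
Division/multiplication keeps the fewest: 2 significant figures.
Rounded: 26 N.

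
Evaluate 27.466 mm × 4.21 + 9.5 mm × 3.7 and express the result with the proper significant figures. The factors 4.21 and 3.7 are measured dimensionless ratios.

1.51 × 10² mm

27.466 × 4.21 = 115.63186 → 116 mm (3 s.f., last digit at the 10^0 place).
9.5 × 3.7 = 35.15 → 35 mm (2 s.f., last digit at the 10^0 place).
Sum: 150.78186 mm; keep the coarser place, 10^0.
Result: 1.51 × 10² mm.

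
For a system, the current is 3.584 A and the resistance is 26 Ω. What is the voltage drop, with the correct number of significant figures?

93 V

voltage drop = 3.584 A × 26 Ω = 93.184 V.
3.584 has 4 significant figures; 26 has 2.
Division/multiplication keeps the fewest: 2 significant figures.
Rounded: 93 V.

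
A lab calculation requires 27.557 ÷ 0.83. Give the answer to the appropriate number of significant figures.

27.557 ÷ 0.83 = 33.2012048193…
Multiplication/division keeps the fewest significant figures: 27.557 → 5 s.f., 0.83 → 2 s.f.; limit is 2.
Rounded to 2 significant figures: 33.

33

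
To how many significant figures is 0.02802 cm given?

0.02802: leading zeros are not significant; zeros between nonzero digits are significant.

4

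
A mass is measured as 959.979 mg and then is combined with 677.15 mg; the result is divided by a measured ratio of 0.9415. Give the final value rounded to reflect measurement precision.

1739 mg

959.979 mg + 677.15 mg = 1637.129 mg; the sum is limited to 2 decimal places (6 s.f.).
Carrying full precision, 1637.129 ÷ 0.9415 = 1738.85183218… mg; 0.9415 has 4 s.f., so the result keeps min(6, 4) = 4 s.f.
Rounded to 4 significant figures: 1739 mg.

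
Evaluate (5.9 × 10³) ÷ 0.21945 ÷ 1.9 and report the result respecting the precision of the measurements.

(5.9 × 10³) ÷ 0.21945 ÷ 1.9 = 14150.208056…
Multiplication/division keeps the fewest significant figures: 5.9 × 10³ → 2 s.f., 0.21945 → 5 s.f., 1.9 → 2 s.f.; limit is 2.
Rounded to 2 significant figures: 1.4 × 10⁴.

1.4 × 10⁴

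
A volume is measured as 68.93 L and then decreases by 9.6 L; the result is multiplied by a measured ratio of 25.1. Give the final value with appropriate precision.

1.49 × 10³ L

68.93 L − 9.6 L = 59.33 L; the difference is limited to 1 decimal place (3 s.f.).
Carrying full precision, 59.33 × 25.1 = 1489.183 L; 25.1 has 3 s.f., so the result keeps min(3, 3) = 3 s.f.
Rounded to 3 significant figures: 1.49 × 10³ L.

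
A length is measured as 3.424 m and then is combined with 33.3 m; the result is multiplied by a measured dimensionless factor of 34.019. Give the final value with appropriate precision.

3.424 m + 33.3 m = 36.724 m; the sum is limited to 1 decimal place (3 s.f.).
Carrying full precision, 36.724 × 34.019 = 1249.313756 m; 34.019 has 5 s.f., so the result keeps min(3, 5) = 3 s.f.
Rounded to 3 significant figures: 1.25 × 10^3 m.

1.25 × 10^3 m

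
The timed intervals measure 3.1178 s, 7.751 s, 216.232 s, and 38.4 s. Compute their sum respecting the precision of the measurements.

3.1178 s + 7.751 s + 216.232 s + 38.4 s = 265.5008 s.
Addition/subtraction keeps the fewest decimal places: 3.1178 → 4 decimal places, 7.751 → 3 decimal places, 216.232 → 3 decimal places, 38.4 → 1 decimal place; limit is 1.
Rounded to 1 decimal place: 265.5 s.

265.5 s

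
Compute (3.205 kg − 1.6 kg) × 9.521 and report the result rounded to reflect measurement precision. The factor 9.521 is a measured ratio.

15 kg

3.205 kg − 1.6 kg = 1.605 kg; the difference is limited to 1 decimal place (2 s.f.).
Carrying full precision, 1.605 × 9.521 = 15.281205 kg; 9.521 has 4 s.f., so the result keeps min(2, 4) = 2 s.f.
Rounded to 2 significant figures: 15 kg.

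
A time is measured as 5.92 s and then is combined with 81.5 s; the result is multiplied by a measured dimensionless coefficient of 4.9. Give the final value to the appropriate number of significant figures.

4.3 × 10² s

5.92 s + 81.5 s = 87.42 s; the sum is limited to 1 decimal place (3 s.f.).
Carrying full precision, 87.42 × 4.9 = 428.358 s; 4.9 has 2 s.f., so the result keeps min(3, 2) = 2 s.f.
Rounded to 2 significant figures: 4.3 × 10² s.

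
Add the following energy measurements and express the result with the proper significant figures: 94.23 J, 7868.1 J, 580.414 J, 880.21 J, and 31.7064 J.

9454.7 J

94.23 J + 7868.1 J + 580.414 J + 880.21 J + 31.7064 J = 9454.6604 J.
Addition/subtraction keeps the fewest decimal places: 94.23 → 2 decimal places, 7868.1 → 1 decimal place, 580.414 → 3 decimal places, 880.21 → 2 decimal places, 31.7064 → 4 decimal places; limit is 1.
Rounded to 1 decimal place: 9454.7 J.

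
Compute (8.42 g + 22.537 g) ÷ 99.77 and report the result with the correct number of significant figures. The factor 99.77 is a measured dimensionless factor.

8.42 g + 22.537 g = 30.957 g; the sum is limited to 2 decimal places (4 s.f.).
Carrying full precision, 30.957 ÷ 99.77 = 0.310283652401… g; 99.77 has 4 s.f., so the result keeps min(4, 4) = 4 s.f.
Rounded to 4 significant figures: 0.3103 g.

0.3103 g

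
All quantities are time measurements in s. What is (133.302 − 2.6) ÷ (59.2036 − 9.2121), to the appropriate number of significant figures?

2.614

133.302 − 2.6 = 130.702, limited to 1 d.p. → 4 s.f.; 59.2036 − 9.2121 = 49.9915, limited to 4 d.p. → 6 s.f.
Carrying full precision, 130.702 ÷ 49.9915 = 2.61448446236…; keep min(4, 6) = 4 s.f.
Rounded to 4 significant figures: 2.614.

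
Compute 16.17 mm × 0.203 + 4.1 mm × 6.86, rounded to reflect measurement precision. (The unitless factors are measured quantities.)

16.17 × 0.203 = 3.28251 → 3.28 mm (3 s.f., last digit at the 10^-2 place).
4.1 × 6.86 = 28.126 → 28 mm (2 s.f., last digit at the 10^0 place).
Sum: 31.40851 mm; keep the coarser place, 10^0.
Result: 31 mm.

31 mm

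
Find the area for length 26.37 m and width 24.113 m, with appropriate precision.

635.9 m²

area = 26.37 m × 24.113 m = 635.85981 m².
26.37 has 4 significant figures; 24.113 has 5.
Division/multiplication keeps the fewest: 4 significant figures.
Rounded: 635.9 m².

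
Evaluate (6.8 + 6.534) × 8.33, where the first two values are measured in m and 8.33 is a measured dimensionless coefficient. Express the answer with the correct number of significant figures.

111 m

6.8 m + 6.534 m = 13.334 m; the sum is limited to 1 decimal place (3 s.f.).
Carrying full precision, 13.334 × 8.33 = 111.07222 m; 8.33 has 3 s.f., so the result keeps min(3, 3) = 3 s.f.
Rounded to 3 significant figures: 111 m.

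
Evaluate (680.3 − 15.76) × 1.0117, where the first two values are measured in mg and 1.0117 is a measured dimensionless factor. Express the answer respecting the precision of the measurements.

680.3 mg − 15.76 mg = 664.54 mg; the difference is limited to 1 decimal place (4 s.f.).
Carrying full precision, 664.54 × 1.0117 = 672.315118 mg; 1.0117 has 5 s.f., so the result keeps min(4, 5) = 4 s.f.
Rounded to 4 significant figures: 672.3 mg.

672.3 mg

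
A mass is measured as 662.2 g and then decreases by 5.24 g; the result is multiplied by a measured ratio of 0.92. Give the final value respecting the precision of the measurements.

6.0 × 10^2 g

662.2 g − 5.24 g = 656.96 g; the difference is limited to 1 decimal place (4 s.f.).
Carrying full precision, 656.96 × 0.92 = 604.4032 g; 0.92 has 2 s.f., so the result keeps min(4, 2) = 2 s.f.
Rounded to 2 significant figures: 6.0 × 10^2 g.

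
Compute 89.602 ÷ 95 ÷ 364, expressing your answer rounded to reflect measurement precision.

89.602 ÷ 95 ÷ 364 = 0.00259115095431…
Multiplication/division keeps the fewest significant figures: 89.602 → 5 s.f., 95 → 2 s.f., 364 → 3 s.f.; limit is 2.
Rounded to 2 significant figures: 0.0026.

0.0026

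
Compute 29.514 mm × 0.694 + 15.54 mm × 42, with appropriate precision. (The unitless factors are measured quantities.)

29.514 × 0.694 = 20.482716 → 20.5 mm (3 s.f., last digit at the 10^-1 place).
15.54 × 42 = 652.68 → 6.5 × 10² mm (2 s.f., last digit at the 10^1 place).
Sum: 673.162716 mm; keep the coarser place, 10^1.
Result: 6.7 × 10² mm.

6.7 × 10² mm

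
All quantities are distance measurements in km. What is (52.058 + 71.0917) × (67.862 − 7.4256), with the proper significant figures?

7442.7 km²

52.058 + 71.0917 = 123.1497, limited to 3 d.p. → 6 s.f.; 67.862 − 7.4256 = 60.4364, limited to 3 d.p. → 5 s.f.
Carrying full precision, 123.1497 × 60.4364 = 7442.72452908; keep min(6, 5) = 5 s.f.
Rounded to 5 significant figures: 7442.7 km².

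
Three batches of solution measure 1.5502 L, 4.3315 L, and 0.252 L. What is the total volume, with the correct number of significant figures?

6.134 L

1.5502 L + 4.3315 L + 0.252 L = 6.1337 L.
Addition/subtraction keeps the fewest decimal places: 1.5502 → 4 decimal places, 4.3315 → 4 decimal places, 0.252 → 3 decimal places; limit is 3.
Rounded to 3 decimal places: 6.134 L.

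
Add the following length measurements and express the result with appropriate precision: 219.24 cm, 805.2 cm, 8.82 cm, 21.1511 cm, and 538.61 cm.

219.24 cm + 805.2 cm + 8.82 cm + 21.1511 cm + 538.61 cm = 1593.0211 cm.
Addition/subtraction keeps the fewest decimal places: 219.24 → 2 decimal places, 805.2 → 1 decimal place, 8.82 → 2 decimal places, 21.1511 → 4 decimal places, 538.61 → 2 decimal places; limit is 1.
Rounded to 1 decimal place: 1593.0 cm.

1593.0 cm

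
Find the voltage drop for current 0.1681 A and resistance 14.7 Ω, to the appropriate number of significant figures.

voltage drop = 0.1681 A × 14.7 Ω = 2.47107 V.
0.1681 has 4 significant figures; 14.7 has 3.
Division/multiplication keeps the fewest: 3 significant figures.
Rounded: 2.47 V.

2.47 V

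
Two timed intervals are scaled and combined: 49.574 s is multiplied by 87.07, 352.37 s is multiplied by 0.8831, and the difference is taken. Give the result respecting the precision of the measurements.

4005 s

49.574 × 87.07 = 4316.40818 → 4316 s (4 s.f., last digit at the 10^0 place).
352.37 × 0.8831 = 311.177947 → 311.2 s (4 s.f., last digit at the 10^-1 place).
Difference: 4005.230233 s; keep the coarser place, 10^0.
Result: 4005 s.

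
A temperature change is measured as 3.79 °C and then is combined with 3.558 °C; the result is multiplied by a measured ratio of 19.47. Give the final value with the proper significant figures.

3.79 °C + 3.558 °C = 7.348 °C; the sum is limited to 2 decimal places (3 s.f.).
Carrying full precision, 7.348 × 19.47 = 143.06556 °C; 19.47 has 4 s.f., so the result keeps min(3, 4) = 3 s.f.
Rounded to 3 significant figures: 1.43 × 10^2 °C.

1.43 × 10^2 °C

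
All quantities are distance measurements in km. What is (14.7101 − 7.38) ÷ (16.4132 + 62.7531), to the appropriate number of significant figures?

0.0926

14.7101 − 7.38 = 7.3301, limited to 2 d.p. → 3 s.f.; 16.4132 + 62.7531 = 79.1663, limited to 4 d.p. → 6 s.f.
Carrying full precision, 7.3301 ÷ 79.1663 = 0.0925911656854…; keep min(3, 6) = 3 s.f.
Rounded to 3 significant figures: 0.0926.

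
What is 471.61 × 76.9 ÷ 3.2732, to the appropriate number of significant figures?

471.61 × 76.9 ÷ 3.2732 = 11079.9245387…
Multiplication/division keeps the fewest significant figures: 471.61 → 5 s.f., 76.9 → 3 s.f., 3.2732 → 5 s.f.; limit is 3.
Rounded to 3 significant figures: 1.11 × 10⁴.

1.11 × 10⁴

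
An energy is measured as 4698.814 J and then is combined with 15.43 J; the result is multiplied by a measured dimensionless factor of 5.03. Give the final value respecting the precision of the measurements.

2.37 × 10⁴ J

4698.814 J + 15.43 J = 4714.244 J; the sum is limited to 2 decimal places (6 s.f.).
Carrying full precision, 4714.244 × 5.03 = 23712.64732 J; 5.03 has 3 s.f., so the result keeps min(6, 3) = 3 s.f.
Rounded to 3 significant figures: 2.37 × 10⁴ J.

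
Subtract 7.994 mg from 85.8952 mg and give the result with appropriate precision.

85.8952 mg − 7.994 mg = 77.9012 mg.
Addition/subtraction keeps the fewest decimal places: 85.8952 → 4 decimal places, 7.994 → 3 decimal places; limit is 3.
Rounded to 3 decimal places: 77.901 mg.

77.901 mg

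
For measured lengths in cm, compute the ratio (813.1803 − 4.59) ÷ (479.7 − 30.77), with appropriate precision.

813.1803 − 4.59 = 808.5903, limited to 2 d.p. → 5 s.f.; 479.7 − 30.77 = 448.93, limited to 1 d.p. → 4 s.f.
Carrying full precision, 808.5903 ÷ 448.93 = 1.80115006794…; keep min(5, 4) = 4 s.f.
Rounded to 4 significant figures: 1.801.

1.801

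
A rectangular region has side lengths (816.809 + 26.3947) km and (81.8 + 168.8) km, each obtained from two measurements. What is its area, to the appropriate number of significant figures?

2.113 × 10⁵ km²

816.809 + 26.3947 = 843.2037, limited to 3 d.p. → 6 s.f.; 81.8 + 168.8 = 250.6, limited to 1 d.p. → 4 s.f.
Carrying full precision, 843.2037 × 250.6 = 211306.84722; keep min(6, 4) = 4 s.f.
Rounded to 4 significant figures: 2.113 × 10⁵ km².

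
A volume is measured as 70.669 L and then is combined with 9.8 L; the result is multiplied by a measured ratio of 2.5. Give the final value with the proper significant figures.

2.0 × 10^2 L

70.669 L + 9.8 L = 80.469 L; the sum is limited to 1 decimal place (3 s.f.).
Carrying full precision, 80.469 × 2.5 = 201.1725 L; 2.5 has 2 s.f., so the result keeps min(3, 2) = 2 s.f.
Rounded to 2 significant figures: 2.0 × 10^2 L.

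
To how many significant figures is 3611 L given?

3611: every digit is nonzero and significant.

4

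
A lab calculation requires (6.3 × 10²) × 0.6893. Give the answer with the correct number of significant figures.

4.3 × 10²

(6.3 × 10²) × 0.6893 = 434.259
Multiplication/division keeps the fewest significant figures: 6.3 × 10² → 2 s.f., 0.6893 → 4 s.f.; limit is 2.
Rounded to 2 significant figures: 4.3 × 10².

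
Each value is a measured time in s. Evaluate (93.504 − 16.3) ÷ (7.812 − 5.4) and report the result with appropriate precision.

93.504 − 16.3 = 77.204, limited to 1 d.p. → 3 s.f.; 7.812 − 5.4 = 2.412, limited to 1 d.p. → 2 s.f.
Carrying full precision, 77.204 ÷ 2.412 = 32.008291874…; keep min(3, 2) = 2 s.f.
Rounded to 2 significant figures: 32.

32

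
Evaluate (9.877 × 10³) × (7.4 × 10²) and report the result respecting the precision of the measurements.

(9.877 × 10³) × (7.4 × 10²) = 7308980
Multiplication/division keeps the fewest significant figures: 9.877 × 10³ → 4 s.f., 7.4 × 10² → 2 s.f.; limit is 2.
Rounded to 2 significant figures: 7.3 × 10⁶.

7.3 × 10⁶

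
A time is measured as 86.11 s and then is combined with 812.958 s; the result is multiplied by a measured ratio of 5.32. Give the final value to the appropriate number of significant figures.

86.11 s + 812.958 s = 899.068 s; the sum is limited to 2 decimal places (5 s.f.).
Carrying full precision, 899.068 × 5.32 = 4783.04176 s; 5.32 has 3 s.f., so the result keeps min(5, 3) = 3 s.f.
Rounded to 3 significant figures: 4.78 × 10³ s.

4.78 × 10³ s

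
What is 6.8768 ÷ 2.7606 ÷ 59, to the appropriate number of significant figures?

6.8768 ÷ 2.7606 ÷ 59 = 0.04222123169…
Multiplication/division keeps the fewest significant figures: 6.8768 → 5 s.f., 2.7606 → 5 s.f., 59 → 2 s.f.; limit is 2.
Rounded to 2 significant figures: 4.2 × 10⁻².

4.2 × 10⁻²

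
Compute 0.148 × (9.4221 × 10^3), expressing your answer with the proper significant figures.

0.148 × (9.4221 × 10^3) = 1394.4708
Multiplication/division keeps the fewest significant figures: 0.148 → 3 s.f., 9.4221 × 10^3 → 5 s.f.; limit is 3.
Rounded to 3 significant figures: 1.39 × 10^3.

1.39 × 10^3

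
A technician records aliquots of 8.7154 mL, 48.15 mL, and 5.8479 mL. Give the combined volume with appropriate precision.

8.7154 mL + 48.15 mL + 5.8479 mL = 62.7133 mL.
Addition/subtraction keeps the fewest decimal places: 8.7154 → 4 decimal places, 48.15 → 2 decimal places, 5.8479 → 4 decimal places; limit is 2.
Rounded to 2 decimal places: 62.71 mL.

62.71 mL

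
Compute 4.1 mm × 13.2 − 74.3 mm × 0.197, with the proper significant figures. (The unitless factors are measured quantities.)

4.1 × 13.2 = 54.12 → 54 mm (2 s.f., last digit at the 10^0 place).
74.3 × 0.197 = 14.6371 → 14.6 mm (3 s.f., last digit at the 10^-1 place).
Difference: 39.4829 mm; keep the coarser place, 10^0.
Result: 39 mm.

39 mm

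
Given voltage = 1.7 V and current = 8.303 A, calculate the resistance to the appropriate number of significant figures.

resistance = 1.7 V ÷ 8.303 A = 0.204745272793… Ω.
1.7 has 2 significant figures; 8.303 has 4.
Division/multiplication keeps the fewest: 2 significant figures.
Rounded: 2.0 × 10⁻¹ Ω.

2.0 × 10⁻¹ Ω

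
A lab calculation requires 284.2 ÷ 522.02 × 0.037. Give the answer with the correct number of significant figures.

284.2 ÷ 522.02 × 0.037 = 0.0201436726562…
Multiplication/division keeps the fewest significant figures: 284.2 → 4 s.f., 522.02 → 5 s.f., 0.037 → 2 s.f.; limit is 2.
Rounded to 2 significant figures: 0.020.

0.020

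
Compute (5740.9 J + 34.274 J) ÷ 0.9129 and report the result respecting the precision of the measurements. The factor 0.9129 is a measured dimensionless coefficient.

6326 J

5740.9 J + 34.274 J = 5775.174 J; the sum is limited to 1 decimal place (5 s.f.).
Carrying full precision, 5775.174 ÷ 0.9129 = 6326.18468616… J; 0.9129 has 4 s.f., so the result keeps min(5, 4) = 4 s.f.
Rounded to 4 significant figures: 6326 J.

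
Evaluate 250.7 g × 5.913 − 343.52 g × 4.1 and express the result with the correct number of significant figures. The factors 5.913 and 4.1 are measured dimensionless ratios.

250.7 × 5.913 = 1482.3891 → 1482 g (4 s.f., last digit at the 10^0 place).
343.52 × 4.1 = 1408.432 → 1.4 × 10³ g (2 s.f., last digit at the 10^2 place).
Difference: 73.9571 g; keep the coarser place, 10^2.
Result: 1 × 10² g.

1 × 10² g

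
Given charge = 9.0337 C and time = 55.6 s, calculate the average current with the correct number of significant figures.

0.162 A

average current = 9.0337 C ÷ 55.6 s = 0.162476618705… A.
9.0337 has 5 significant figures; 55.6 has 3.
Division/multiplication keeps the fewest: 3 significant figures.
Rounded: 0.162 A.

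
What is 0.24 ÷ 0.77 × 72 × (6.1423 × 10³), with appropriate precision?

1.4 × 10⁵

0.24 ÷ 0.77 × 72 × (6.1423 × 10³) = 137842.784416…
Multiplication/division keeps the fewest significant figures: 0.24 → 2 s.f., 0.77 → 2 s.f., 72 → 2 s.f., 6.1423 × 10³ → 5 s.f.; limit is 2.
Rounded to 2 significant figures: 1.4 × 10⁵.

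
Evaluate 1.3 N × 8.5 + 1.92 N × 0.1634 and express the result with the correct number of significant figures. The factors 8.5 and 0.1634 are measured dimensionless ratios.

11 N

1.3 × 8.5 = 11.05 → 11 N (2 s.f., last digit at the 10^0 place).
1.92 × 0.1634 = 0.313728 → 0.314 N (3 s.f., last digit at the 10^-3 place).
Sum: 11.363728 N; keep the coarser place, 10^0.
Result: 11 N.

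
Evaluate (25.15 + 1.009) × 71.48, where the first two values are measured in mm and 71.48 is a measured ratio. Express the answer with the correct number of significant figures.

25.15 mm + 1.009 mm = 26.159 mm; the sum is limited to 2 decimal places (4 s.f.).
Carrying full precision, 26.159 × 71.48 = 1869.84532 mm; 71.48 has 4 s.f., so the result keeps min(4, 4) = 4 s.f.
Rounded to 4 significant figures: 1.870 × 10^3 mm.

1.870 × 10^3 mm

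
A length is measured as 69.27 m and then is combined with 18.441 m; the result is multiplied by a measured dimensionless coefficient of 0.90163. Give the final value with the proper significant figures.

69.27 m + 18.441 m = 87.711 m; the sum is limited to 2 decimal places (4 s.f.).
Carrying full precision, 87.711 × 0.90163 = 79.08286893 m; 0.90163 has 5 s.f., so the result keeps min(4, 5) = 4 s.f.
Rounded to 4 significant figures: 79.08 m.

79.08 m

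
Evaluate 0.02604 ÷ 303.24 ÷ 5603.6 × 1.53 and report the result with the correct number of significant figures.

0.02604 ÷ 303.24 ÷ 5603.6 × 1.53 = 2.34465417859 × 10^-8…
Multiplication/division keeps the fewest significant figures: 0.02604 → 4 s.f., 303.24 → 5 s.f., 5603.6 → 5 s.f., 1.53 → 3 s.f.; limit is 3.
Rounded to 3 significant figures: 2.34 × 10⁻⁸.

2.34 × 10⁻⁸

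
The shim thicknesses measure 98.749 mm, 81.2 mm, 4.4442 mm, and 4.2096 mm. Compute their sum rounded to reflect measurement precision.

98.749 mm + 81.2 mm + 4.4442 mm + 4.2096 mm = 188.6028 mm.
Addition/subtraction keeps the fewest decimal places: 98.749 → 3 decimal places, 81.2 → 1 decimal place, 4.4442 → 4 decimal places, 4.2096 → 4 decimal places; limit is 1.
Rounded to 1 decimal place: 188.6 mm.

188.6 mm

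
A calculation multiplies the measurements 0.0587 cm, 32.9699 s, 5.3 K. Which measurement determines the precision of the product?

5.3 K

0.0587 cm → 3 s.f.; 32.9699 s → 6 s.f.; 5.3 K → 2 s.f.
The fewest is 2 significant figures, from 5.3 K.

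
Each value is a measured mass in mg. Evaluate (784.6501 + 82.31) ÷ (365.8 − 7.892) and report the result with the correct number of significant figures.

784.6501 + 82.31 = 866.9601, limited to 2 d.p. → 5 s.f.; 365.8 − 7.892 = 357.908, limited to 1 d.p. → 4 s.f.
Carrying full precision, 866.9601 ÷ 357.908 = 2.42229874716…; keep min(5, 4) = 4 s.f.
Rounded to 4 significant figures: 2.422.

2.422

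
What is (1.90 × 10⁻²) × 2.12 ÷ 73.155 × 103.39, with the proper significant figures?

0.0569

(1.90 × 10⁻²) × 2.12 ÷ 73.155 × 103.39 = 0.0569277451986…
Multiplication/division keeps the fewest significant figures: 1.90 × 10⁻² → 3 s.f., 2.12 → 3 s.f., 73.155 → 5 s.f., 103.39 → 5 s.f.; limit is 3.
Rounded to 3 significant figures: 0.0569.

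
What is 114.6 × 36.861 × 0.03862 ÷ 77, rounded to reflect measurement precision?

114.6 × 36.861 × 0.03862 ÷ 77 = 2.11871857886…
Multiplication/division keeps the fewest significant figures: 114.6 → 4 s.f., 36.861 → 5 s.f., 0.03862 → 4 s.f., 77 → 2 s.f.; limit is 2.
Rounded to 2 significant figures: 2.1.

2.1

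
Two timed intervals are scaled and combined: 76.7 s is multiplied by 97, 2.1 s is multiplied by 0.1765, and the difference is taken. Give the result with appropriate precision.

7.4 × 10³ s

76.7 × 97 = 7439.9 → 7.4 × 10³ s (2 s.f., last digit at the 10^2 place).
2.1 × 0.1765 = 0.37065 → 0.37 s (2 s.f., last digit at the 10^-2 place).
Difference: 7439.52935 s; keep the coarser place, 10^2.
Result: 7.4 × 10³ s.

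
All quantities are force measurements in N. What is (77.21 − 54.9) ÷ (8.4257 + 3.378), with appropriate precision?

1.89

77.21 − 54.9 = 22.31, limited to 1 d.p. → 3 s.f.; 8.4257 + 3.378 = 11.8037, limited to 3 d.p. → 5 s.f.
Carrying full precision, 22.31 ÷ 11.8037 = 1.89008531223…; keep min(3, 5) = 3 s.f.
Rounded to 3 significant figures: 1.89.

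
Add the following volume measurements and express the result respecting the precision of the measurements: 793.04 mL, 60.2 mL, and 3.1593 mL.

856.4 mL

793.04 mL + 60.2 mL + 3.1593 mL = 856.3993 mL.
Addition/subtraction keeps the fewest decimal places: 793.04 → 2 decimal places, 60.2 → 1 decimal place, 3.1593 → 4 decimal places; limit is 1.
Rounded to 1 decimal place: 856.4 mL.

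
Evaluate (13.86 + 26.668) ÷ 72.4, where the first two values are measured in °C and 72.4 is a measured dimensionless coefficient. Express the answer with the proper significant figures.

13.86 °C + 26.668 °C = 40.528 °C; the sum is limited to 2 decimal places (4 s.f.).
Carrying full precision, 40.528 ÷ 72.4 = 0.559779005525… °C; 72.4 has 3 s.f., so the result keeps min(4, 3) = 3 s.f.
Rounded to 3 significant figures: 0.560 °C.

0.560 °C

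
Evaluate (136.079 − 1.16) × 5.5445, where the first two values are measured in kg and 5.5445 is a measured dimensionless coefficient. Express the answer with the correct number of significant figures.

136.079 kg − 1.16 kg = 134.919 kg; the difference is limited to 2 decimal places (5 s.f.).
Carrying full precision, 134.919 × 5.5445 = 748.0583955 kg; 5.5445 has 5 s.f., so the result keeps min(5, 5) = 5 s.f.
Rounded to 5 significant figures: 748.06 kg.

748.06 kg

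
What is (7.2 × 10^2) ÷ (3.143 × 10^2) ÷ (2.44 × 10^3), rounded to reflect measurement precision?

(7.2 × 10^2) ÷ (3.143 × 10^2) ÷ (2.44 × 10^3) = 0.000938854493201…
Multiplication/division keeps the fewest significant figures: 7.2 × 10^2 → 2 s.f., 3.143 × 10^2 → 4 s.f., 2.44 × 10^3 → 3 s.f.; limit is 2.
Rounded to 2 significant figures: 9.4 × 10^-4.

9.4 × 10^-4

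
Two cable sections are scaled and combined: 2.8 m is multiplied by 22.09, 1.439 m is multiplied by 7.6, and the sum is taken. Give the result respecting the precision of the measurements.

2.8 × 22.09 = 61.852 → 62 m (2 s.f., last digit at the 10^0 place).
1.439 × 7.6 = 10.9364 → 11 m (2 s.f., last digit at the 10^0 place).
Sum: 72.7884 m; keep the coarser place, 10^0.
Result: 73 m.

73 m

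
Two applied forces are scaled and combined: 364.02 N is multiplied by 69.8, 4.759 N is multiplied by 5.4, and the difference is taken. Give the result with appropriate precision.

364.02 × 69.8 = 25408.596 → 2.54 × 10^4 N (3 s.f., last digit at the 10^2 place).
4.759 × 5.4 = 25.6986 → 26 N (2 s.f., last digit at the 10^0 place).
Difference: 25382.8974 N; keep the coarser place, 10^2.
Result: 2.54 × 10^4 N.

2.54 × 10^4 N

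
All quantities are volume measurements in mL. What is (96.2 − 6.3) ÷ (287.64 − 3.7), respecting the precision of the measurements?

0.317

96.2 − 6.3 = 89.9, limited to 1 d.p. → 3 s.f.; 287.64 − 3.7 = 283.94, limited to 1 d.p. → 4 s.f.
Carrying full precision, 89.9 ÷ 283.94 = 0.316616186518…; keep min(3, 4) = 3 s.f.
Rounded to 3 significant figures: 0.317.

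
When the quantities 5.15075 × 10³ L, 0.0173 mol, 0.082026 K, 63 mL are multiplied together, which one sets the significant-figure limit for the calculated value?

5.15075 × 10³ L → 6 s.f.; 0.0173 mol → 3 s.f.; 0.082026 K → 5 s.f.; 63 mL → 2 s.f.
The fewest is 2 significant figures, from 63 mL.

63 mL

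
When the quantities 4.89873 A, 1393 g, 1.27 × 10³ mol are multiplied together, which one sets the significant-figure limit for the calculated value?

4.89873 A → 6 s.f.; 1393 g → 4 s.f.; 1.27 × 10³ mol → 3 s.f.
The fewest is 3 significant figures, from 1.27 × 10³ mol.

1.27 × 10³ mol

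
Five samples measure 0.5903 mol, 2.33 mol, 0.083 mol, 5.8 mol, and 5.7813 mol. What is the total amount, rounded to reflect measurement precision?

0.5903 mol + 2.33 mol + 0.083 mol + 5.8 mol + 5.7813 mol = 14.5846 mol.
Addition/subtraction keeps the fewest decimal places: 0.5903 → 4 decimal places, 2.33 → 2 decimal places, 0.083 → 3 decimal places, 5.8 → 1 decimal place, 5.7813 → 4 decimal places; limit is 1.
Rounded to 1 decimal place: 14.6 mol.

14.6 mol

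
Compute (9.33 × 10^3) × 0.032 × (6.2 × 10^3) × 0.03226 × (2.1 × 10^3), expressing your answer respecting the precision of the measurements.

(9.33 × 10^3) × 0.032 × (6.2 × 10^3) × 0.03226 × (2.1 × 10^3) = 125402723.712
Multiplication/division keeps the fewest significant figures: 9.33 × 10^3 → 3 s.f., 0.032 → 2 s.f., 6.2 × 10^3 → 2 s.f., 0.03226 → 4 s.f., 2.1 × 10^3 → 2 s.f.; limit is 2.
Rounded to 2 significant figures: 1.3 × 10^8.

1.3 × 10^8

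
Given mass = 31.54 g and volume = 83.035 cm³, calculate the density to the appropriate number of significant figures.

density = 31.54 g ÷ 83.035 cm³ = 0.379839826579… g/cm³.
31.54 has 4 significant figures; 83.035 has 5.
Division/multiplication keeps the fewest: 4 significant figures.
Rounded: 3.798 × 10^-1 g/cm³.

3.798 × 10^-1 g/cm³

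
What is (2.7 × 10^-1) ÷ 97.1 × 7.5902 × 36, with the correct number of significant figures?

(2.7 × 10^-1) ÷ 97.1 × 7.5902 × 36 = 0.75980168898…
Multiplication/division keeps the fewest significant figures: 2.7 × 10^-1 → 2 s.f., 97.1 → 3 s.f., 7.5902 → 5 s.f., 36 → 2 s.f.; limit is 2.
Rounded to 2 significant figures: 0.76.

0.76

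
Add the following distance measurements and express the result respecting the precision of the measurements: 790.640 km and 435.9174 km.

790.640 km + 435.9174 km = 1226.5574 km.
Addition/subtraction keeps the fewest decimal places: 790.640 → 3 decimal places, 435.9174 → 4 decimal places; limit is 3.
Rounded to 3 decimal places: 1226.557 km.

1226.557 km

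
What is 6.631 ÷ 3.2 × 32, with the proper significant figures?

6.631 ÷ 3.2 × 32 = 66.31
Multiplication/division keeps the fewest significant figures: 6.631 → 4 s.f., 3.2 → 2 s.f., 32 → 2 s.f.; limit is 2.
Rounded to 2 significant figures: 66.

66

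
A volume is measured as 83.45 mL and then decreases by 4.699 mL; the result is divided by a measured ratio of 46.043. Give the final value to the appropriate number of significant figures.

83.45 mL − 4.699 mL = 78.751 mL; the difference is limited to 2 decimal places (4 s.f.).
Carrying full precision, 78.751 ÷ 46.043 = 1.71037942793… mL; 46.043 has 5 s.f., so the result keeps min(4, 5) = 4 s.f.
Rounded to 4 significant figures: 1.710 mL.

1.710 mL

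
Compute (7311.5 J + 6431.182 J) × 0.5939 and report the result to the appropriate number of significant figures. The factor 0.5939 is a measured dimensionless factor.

8162 J

7311.5 J + 6431.182 J = 13742.682 J; the sum is limited to 1 decimal place (6 s.f.).
Carrying full precision, 13742.682 × 0.5939 = 8161.7788398 J; 0.5939 has 4 s.f., so the result keeps min(6, 4) = 4 s.f.
Rounded to 4 significant figures: 8162 J.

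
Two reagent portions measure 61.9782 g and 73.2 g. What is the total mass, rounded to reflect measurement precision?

135.2 g

61.9782 g + 73.2 g = 135.1782 g.
Addition/subtraction keeps the fewest decimal places: 61.9782 → 4 decimal places, 73.2 → 1 decimal place; limit is 1.
Rounded to 1 decimal place: 135.2 g.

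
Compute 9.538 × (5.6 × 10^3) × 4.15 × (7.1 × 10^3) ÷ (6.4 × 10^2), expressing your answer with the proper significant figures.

9.538 × (5.6 × 10^3) × 4.15 × (7.1 × 10^3) ÷ (6.4 × 10^2) = 2459075.2375
Multiplication/division keeps the fewest significant figures: 9.538 → 4 s.f., 5.6 × 10^3 → 2 s.f., 4.15 → 3 s.f., 7.1 × 10^3 → 2 s.f., 6.4 × 10^2 → 2 s.f.; limit is 2.
Rounded to 2 significant figures: 2.5 × 10^6.

2.5 × 10^6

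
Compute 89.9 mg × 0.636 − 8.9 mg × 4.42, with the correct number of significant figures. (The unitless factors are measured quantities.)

89.9 × 0.636 = 57.1764 → 57.2 mg (3 s.f., last digit at the 10^-1 place).
8.9 × 4.42 = 39.338 → 39 mg (2 s.f., last digit at the 10^0 place).
Difference: 17.8384 mg; keep the coarser place, 10^0.
Result: 18 mg.

18 mg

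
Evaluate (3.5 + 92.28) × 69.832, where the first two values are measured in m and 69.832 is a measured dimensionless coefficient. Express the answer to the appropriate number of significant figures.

3.5 m + 92.28 m = 95.78 m; the sum is limited to 1 decimal place (3 s.f.).
Carrying full precision, 95.78 × 69.832 = 6688.50896 m; 69.832 has 5 s.f., so the result keeps min(3, 5) = 3 s.f.
Rounded to 3 significant figures: 6.69 × 10^3 m.

6.69 × 10^3 m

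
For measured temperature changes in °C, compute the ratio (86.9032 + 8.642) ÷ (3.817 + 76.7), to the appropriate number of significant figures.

1.19

86.9032 + 8.642 = 95.5452, limited to 3 d.p. → 5 s.f.; 3.817 + 76.7 = 80.517, limited to 1 d.p. → 3 s.f.
Carrying full precision, 95.5452 ÷ 80.517 = 1.1866462983…; keep min(5, 3) = 3 s.f.
Rounded to 3 significant figures: 1.19.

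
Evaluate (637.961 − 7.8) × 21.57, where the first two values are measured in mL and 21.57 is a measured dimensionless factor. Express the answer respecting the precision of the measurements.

1.359 × 10⁴ mL

637.961 mL − 7.8 mL = 630.161 mL; the difference is limited to 1 decimal place (4 s.f.).
Carrying full precision, 630.161 × 21.57 = 13592.57277 mL; 21.57 has 4 s.f., so the result keeps min(4, 4) = 4 s.f.
Rounded to 4 significant figures: 1.359 × 10⁴ mL.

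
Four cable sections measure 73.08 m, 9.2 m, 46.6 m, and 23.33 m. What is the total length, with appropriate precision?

152.2 m

73.08 m + 9.2 m + 46.6 m + 23.33 m = 152.21 m.
Addition/subtraction keeps the fewest decimal places: 73.08 → 2 decimal places, 9.2 → 1 decimal place, 46.6 → 1 decimal place, 23.33 → 2 decimal places; limit is 1.
Rounded to 1 decimal place: 152.2 m.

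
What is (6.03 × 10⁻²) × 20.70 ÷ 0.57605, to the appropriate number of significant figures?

2.17

(6.03 × 10⁻²) × 20.70 ÷ 0.57605 = 2.16684315598…
Multiplication/division keeps the fewest significant figures: 6.03 × 10⁻² → 3 s.f., 20.70 → 4 s.f., 0.57605 → 5 s.f.; limit is 3.
Rounded to 3 significant figures: 2.17.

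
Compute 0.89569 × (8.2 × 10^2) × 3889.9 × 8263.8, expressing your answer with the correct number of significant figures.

0.89569 × (8.2 × 10^2) × 3889.9 × 8263.8 = 2.36096643317 × 10^10…
Multiplication/division keeps the fewest significant figures: 0.89569 → 5 s.f., 8.2 × 10^2 → 2 s.f., 3889.9 → 5 s.f., 8263.8 → 5 s.f.; limit is 2.
Rounded to 2 significant figures: 2.4 × 10^10.

2.4 × 10^10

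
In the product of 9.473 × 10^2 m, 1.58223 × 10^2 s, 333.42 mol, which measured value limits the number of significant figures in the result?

9.473 × 10^2 m

9.473 × 10^2 m → 4 s.f.; 1.58223 × 10^2 s → 6 s.f.; 333.42 mol → 5 s.f.
The fewest is 4 significant figures, from 9.473 × 10^2 m.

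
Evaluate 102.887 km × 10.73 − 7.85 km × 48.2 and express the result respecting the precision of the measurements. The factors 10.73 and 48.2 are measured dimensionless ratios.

7.26 × 10^2 km

102.887 × 10.73 = 1103.97751 → 1104 km (4 s.f., last digit at the 10^0 place).
7.85 × 48.2 = 378.37 → 378 km (3 s.f., last digit at the 10^0 place).
Difference: 725.60751 km; keep the coarser place, 10^0.
Result: 7.26 × 10^2 km.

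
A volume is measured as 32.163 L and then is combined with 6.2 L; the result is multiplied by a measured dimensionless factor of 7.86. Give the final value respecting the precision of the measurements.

32.163 L + 6.2 L = 38.363 L; the sum is limited to 1 decimal place (3 s.f.).
Carrying full precision, 38.363 × 7.86 = 301.53318 L; 7.86 has 3 s.f., so the result keeps min(3, 3) = 3 s.f.
Rounded to 3 significant figures: 302 L.

302 L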